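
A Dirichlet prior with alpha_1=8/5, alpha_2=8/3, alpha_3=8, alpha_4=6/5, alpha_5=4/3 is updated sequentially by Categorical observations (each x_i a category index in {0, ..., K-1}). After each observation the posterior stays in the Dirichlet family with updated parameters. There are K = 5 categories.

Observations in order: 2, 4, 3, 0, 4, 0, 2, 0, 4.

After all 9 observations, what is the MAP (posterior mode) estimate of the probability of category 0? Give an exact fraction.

obs 1: x=2 → posterior Dirichlet(8/5, 8/3, 9, 6/5, 4/3)
obs 2: x=4 → posterior Dirichlet(8/5, 8/3, 9, 6/5, 7/3)
obs 3: x=3 → posterior Dirichlet(8/5, 8/3, 9, 11/5, 7/3)
obs 4: x=0 → posterior Dirichlet(13/5, 8/3, 9, 11/5, 7/3)
obs 5: x=4 → posterior Dirichlet(13/5, 8/3, 9, 11/5, 10/3)
obs 6: x=0 → posterior Dirichlet(18/5, 8/3, 9, 11/5, 10/3)
obs 7: x=2 → posterior Dirichlet(18/5, 8/3, 10, 11/5, 10/3)
obs 8: x=0 → posterior Dirichlet(23/5, 8/3, 10, 11/5, 10/3)
obs 9: x=4 → posterior Dirichlet(23/5, 8/3, 10, 11/5, 13/3)

9/47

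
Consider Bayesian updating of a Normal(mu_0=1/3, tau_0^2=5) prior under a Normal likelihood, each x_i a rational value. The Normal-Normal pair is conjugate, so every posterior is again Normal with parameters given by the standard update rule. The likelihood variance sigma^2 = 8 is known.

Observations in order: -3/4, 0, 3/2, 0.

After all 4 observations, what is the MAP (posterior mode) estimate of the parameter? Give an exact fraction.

obs 1: x=-3/4 → posterior Normal(-1/12, 40/13)
obs 2: x=0 → posterior Normal(-13/216, 20/9)
obs 3: x=3/2 → posterior Normal(77/276, 40/23)
obs 4: x=0 → posterior Normal(11/48, 10/7)

11/48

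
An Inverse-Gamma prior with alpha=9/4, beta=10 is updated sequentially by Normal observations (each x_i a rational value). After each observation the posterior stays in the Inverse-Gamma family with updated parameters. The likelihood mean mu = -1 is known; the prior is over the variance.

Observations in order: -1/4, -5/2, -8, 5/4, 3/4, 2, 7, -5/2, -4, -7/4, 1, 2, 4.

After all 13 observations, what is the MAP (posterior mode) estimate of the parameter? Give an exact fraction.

811/78

obs 1: x=-1/4 → posterior Inverse-Gamma(11/4, 329/32)
obs 2: x=-5/2 → posterior Inverse-Gamma(13/4, 365/32)
obs 3: x=-8 → posterior Inverse-Gamma(15/4, 1149/32)
obs 4: x=5/4 → posterior Inverse-Gamma(17/4, 615/16)
obs 5: x=3/4 → posterior Inverse-Gamma(19/4, 1279/32)
obs 6: x=2 → posterior Inverse-Gamma(21/4, 1423/32)
obs 7: x=7 → posterior Inverse-Gamma(23/4, 2447/32)
obs 8: x=-5/2 → posterior Inverse-Gamma(25/4, 2483/32)
obs 9: x=-4 → posterior Inverse-Gamma(27/4, 2627/32)
obs 10: x=-7/4 → posterior Inverse-Gamma(29/4, 659/8)
obs 11: x=1 → posterior Inverse-Gamma(31/4, 675/8)
obs 12: x=2 → posterior Inverse-Gamma(33/4, 711/8)
obs 13: x=4 → posterior Inverse-Gamma(35/4, 811/8)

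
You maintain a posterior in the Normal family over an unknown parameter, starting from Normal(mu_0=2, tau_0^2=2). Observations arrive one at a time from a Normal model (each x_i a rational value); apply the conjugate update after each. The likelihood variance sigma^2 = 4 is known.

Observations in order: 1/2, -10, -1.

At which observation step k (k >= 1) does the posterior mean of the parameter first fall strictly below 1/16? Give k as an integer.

k = 2

obs 1: x=1/2 → posterior Normal(3/2, 4/3)
obs 2: x=-10 → posterior Normal(-11/8, 1)
obs 3: x=-1 → posterior Normal(-13/10, 4/5)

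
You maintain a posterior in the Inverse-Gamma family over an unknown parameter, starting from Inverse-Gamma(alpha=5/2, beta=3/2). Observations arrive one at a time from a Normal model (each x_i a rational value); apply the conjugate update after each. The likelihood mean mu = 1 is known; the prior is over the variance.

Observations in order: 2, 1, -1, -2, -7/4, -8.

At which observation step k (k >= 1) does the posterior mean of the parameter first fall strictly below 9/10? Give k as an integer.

k = 2

obs 1: x=2 → posterior Inverse-Gamma(3, 2)
obs 2: x=1 → posterior Inverse-Gamma(7/2, 2)
obs 3: x=-1 → posterior Inverse-Gamma(4, 4)
obs 4: x=-2 → posterior Inverse-Gamma(9/2, 17/2)
obs 5: x=-7/4 → posterior Inverse-Gamma(5, 393/32)
obs 6: x=-8 → posterior Inverse-Gamma(11/2, 1689/32)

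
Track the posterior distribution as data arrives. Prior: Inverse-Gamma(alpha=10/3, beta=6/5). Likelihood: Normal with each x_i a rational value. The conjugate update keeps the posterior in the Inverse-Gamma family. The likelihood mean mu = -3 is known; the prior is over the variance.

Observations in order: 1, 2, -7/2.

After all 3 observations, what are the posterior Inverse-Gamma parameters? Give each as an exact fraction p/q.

obs 1: x=1 → posterior Inverse-Gamma(23/6, 46/5)
obs 2: x=2 → posterior Inverse-Gamma(13/3, 217/10)
obs 3: x=-7/2 → posterior Inverse-Gamma(29/6, 873/40)

alpha=29/6, beta=873/40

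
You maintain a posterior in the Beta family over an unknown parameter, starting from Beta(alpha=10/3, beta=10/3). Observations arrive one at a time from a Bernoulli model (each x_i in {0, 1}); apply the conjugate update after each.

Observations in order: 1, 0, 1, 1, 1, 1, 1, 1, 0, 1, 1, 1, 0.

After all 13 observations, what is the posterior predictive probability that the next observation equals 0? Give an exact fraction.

obs 1: x=1 → posterior Beta(13/3, 10/3)
obs 2: x=0 → posterior Beta(13/3, 13/3)
obs 3: x=1 → posterior Beta(16/3, 13/3)
obs 4: x=1 → posterior Beta(19/3, 13/3)
obs 5: x=1 → posterior Beta(22/3, 13/3)
obs 6: x=1 → posterior Beta(25/3, 13/3)
obs 7: x=1 → posterior Beta(28/3, 13/3)
obs 8: x=1 → posterior Beta(31/3, 13/3)
obs 9: x=0 → posterior Beta(31/3, 16/3)
obs 10: x=1 → posterior Beta(34/3, 16/3)
obs 11: x=1 → posterior Beta(37/3, 16/3)
obs 12: x=1 → posterior Beta(40/3, 16/3)
obs 13: x=0 → posterior Beta(40/3, 19/3)

19/59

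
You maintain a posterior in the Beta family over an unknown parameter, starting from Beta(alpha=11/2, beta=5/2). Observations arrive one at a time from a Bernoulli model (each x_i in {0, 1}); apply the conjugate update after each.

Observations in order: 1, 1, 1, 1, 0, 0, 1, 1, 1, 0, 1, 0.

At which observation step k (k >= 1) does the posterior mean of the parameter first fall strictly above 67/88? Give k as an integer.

obs 1: x=1 → posterior Beta(13/2, 5/2)
obs 2: x=1 → posterior Beta(15/2, 5/2)
obs 3: x=1 → posterior Beta(17/2, 5/2)
obs 4: x=1 → posterior Beta(19/2, 5/2)
obs 5: x=0 → posterior Beta(19/2, 7/2)
obs 6: x=0 → posterior Beta(19/2, 9/2)
obs 7: x=1 → posterior Beta(21/2, 9/2)
obs 8: x=1 → posterior Beta(23/2, 9/2)
obs 9: x=1 → posterior Beta(25/2, 9/2)
obs 10: x=0 → posterior Beta(25/2, 11/2)
obs 11: x=1 → posterior Beta(27/2, 11/2)
obs 12: x=0 → posterior Beta(27/2, 13/2)

k = 3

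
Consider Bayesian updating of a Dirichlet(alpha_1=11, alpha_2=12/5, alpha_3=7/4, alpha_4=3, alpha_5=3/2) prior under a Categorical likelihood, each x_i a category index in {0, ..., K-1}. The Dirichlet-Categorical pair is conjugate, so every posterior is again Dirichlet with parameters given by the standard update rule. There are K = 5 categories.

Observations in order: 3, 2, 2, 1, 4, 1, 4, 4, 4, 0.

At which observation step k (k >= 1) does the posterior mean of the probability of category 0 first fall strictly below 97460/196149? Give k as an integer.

k = 3

obs 1: x=3 → posterior Dirichlet(11, 12/5, 7/4, 4, 3/2)
obs 2: x=2 → posterior Dirichlet(11, 12/5, 11/4, 4, 3/2)
obs 3: x=2 → posterior Dirichlet(11, 12/5, 15/4, 4, 3/2)
obs 4: x=1 → posterior Dirichlet(11, 17/5, 15/4, 4, 3/2)
obs 5: x=4 → posterior Dirichlet(11, 17/5, 15/4, 4, 5/2)
obs 6: x=1 → posterior Dirichlet(11, 22/5, 15/4, 4, 5/2)
obs 7: x=4 → posterior Dirichlet(11, 22/5, 15/4, 4, 7/2)
obs 8: x=4 → posterior Dirichlet(11, 22/5, 15/4, 4, 9/2)
obs 9: x=4 → posterior Dirichlet(11, 22/5, 15/4, 4, 11/2)
obs 10: x=0 → posterior Dirichlet(12, 22/5, 15/4, 4, 11/2)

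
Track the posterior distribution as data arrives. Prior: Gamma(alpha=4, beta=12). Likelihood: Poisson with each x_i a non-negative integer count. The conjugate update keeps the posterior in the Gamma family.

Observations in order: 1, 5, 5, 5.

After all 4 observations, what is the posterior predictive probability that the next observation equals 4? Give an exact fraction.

obs 1: x=1 → posterior Gamma(5, 13)
obs 2: x=5 → posterior Gamma(10, 14)
obs 3: x=5 → posterior Gamma(15, 15)
obs 4: x=5 → posterior Gamma(20, 16)

10705038132687541342023188480/339448671314611904643504117121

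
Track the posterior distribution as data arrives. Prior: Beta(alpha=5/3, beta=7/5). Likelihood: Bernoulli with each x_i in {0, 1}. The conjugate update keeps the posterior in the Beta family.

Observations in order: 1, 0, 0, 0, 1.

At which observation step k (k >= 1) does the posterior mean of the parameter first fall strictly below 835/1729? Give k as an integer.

k = 3

obs 1: x=1 → posterior Beta(8/3, 7/5)
obs 2: x=0 → posterior Beta(8/3, 12/5)
obs 3: x=0 → posterior Beta(8/3, 17/5)
obs 4: x=0 → posterior Beta(8/3, 22/5)
obs 5: x=1 → posterior Beta(11/3, 22/5)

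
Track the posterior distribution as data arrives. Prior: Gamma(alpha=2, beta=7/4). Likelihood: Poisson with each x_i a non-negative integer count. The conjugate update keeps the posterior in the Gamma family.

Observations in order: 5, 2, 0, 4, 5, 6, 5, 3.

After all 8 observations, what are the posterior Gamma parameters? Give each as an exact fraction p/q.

obs 1: x=5 → posterior Gamma(7, 11/4)
obs 2: x=2 → posterior Gamma(9, 15/4)
obs 3: x=0 → posterior Gamma(9, 19/4)
obs 4: x=4 → posterior Gamma(13, 23/4)
obs 5: x=5 → posterior Gamma(18, 27/4)
obs 6: x=6 → posterior Gamma(24, 31/4)
obs 7: x=5 → posterior Gamma(29, 35/4)
obs 8: x=3 → posterior Gamma(32, 39/4)

alpha=32, beta=39/4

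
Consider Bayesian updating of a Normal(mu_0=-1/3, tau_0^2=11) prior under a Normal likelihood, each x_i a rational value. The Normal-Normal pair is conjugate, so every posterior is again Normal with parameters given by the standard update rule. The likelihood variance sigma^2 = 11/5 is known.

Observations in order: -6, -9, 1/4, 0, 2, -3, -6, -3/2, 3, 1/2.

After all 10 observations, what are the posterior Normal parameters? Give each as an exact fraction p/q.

mu_0=-1189/612, tau_0^2=11/51

obs 1: x=-6 → posterior Normal(-91/18, 11/6)
obs 2: x=-9 → posterior Normal(-226/33, 1)
obs 3: x=1/4 → posterior Normal(-889/192, 11/16)
obs 4: x=0 → posterior Normal(-127/36, 11/21)
obs 5: x=2 → posterior Normal(-769/312, 11/26)
obs 6: x=-3 → posterior Normal(-949/372, 11/31)
obs 7: x=-6 → posterior Normal(-1309/432, 11/36)
obs 8: x=-3/2 → posterior Normal(-1399/492, 11/41)
obs 9: x=3 → posterior Normal(-53/24, 11/46)
obs 10: x=1/2 → posterior Normal(-1189/612, 11/51)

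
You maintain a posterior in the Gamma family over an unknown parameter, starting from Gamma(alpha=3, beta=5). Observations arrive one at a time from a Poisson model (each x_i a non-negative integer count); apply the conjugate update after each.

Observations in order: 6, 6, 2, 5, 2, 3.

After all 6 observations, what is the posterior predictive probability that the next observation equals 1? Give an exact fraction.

13109994191499930367061460371/61053578652204168294483099648

obs 1: x=6 → posterior Gamma(9, 6)
obs 2: x=6 → posterior Gamma(15, 7)
obs 3: x=2 → posterior Gamma(17, 8)
obs 4: x=5 → posterior Gamma(22, 9)
obs 5: x=2 → posterior Gamma(24, 10)
obs 6: x=3 → posterior Gamma(27, 11)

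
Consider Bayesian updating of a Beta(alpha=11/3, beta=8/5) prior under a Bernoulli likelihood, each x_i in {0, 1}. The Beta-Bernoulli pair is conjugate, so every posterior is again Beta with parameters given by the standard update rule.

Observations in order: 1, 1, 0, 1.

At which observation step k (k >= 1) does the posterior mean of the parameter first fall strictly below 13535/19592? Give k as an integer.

obs 1: x=1 → posterior Beta(14/3, 8/5)
obs 2: x=1 → posterior Beta(17/3, 8/5)
obs 3: x=0 → posterior Beta(17/3, 13/5)
obs 4: x=1 → posterior Beta(20/3, 13/5)

k = 3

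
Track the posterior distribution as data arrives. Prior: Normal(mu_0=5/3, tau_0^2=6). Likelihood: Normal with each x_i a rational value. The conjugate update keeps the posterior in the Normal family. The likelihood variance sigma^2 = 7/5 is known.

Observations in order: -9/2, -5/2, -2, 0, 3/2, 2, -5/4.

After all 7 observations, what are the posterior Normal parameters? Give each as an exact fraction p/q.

obs 1: x=-9/2 → posterior Normal(-10/3, 42/37)
obs 2: x=-5/2 → posterior Normal(-595/201, 42/67)
obs 3: x=-2 → posterior Normal(-775/291, 42/97)
obs 4: x=0 → posterior Normal(-775/381, 42/127)
obs 5: x=3/2 → posterior Normal(-640/471, 42/157)
obs 6: x=2 → posterior Normal(-460/561, 42/187)
obs 7: x=-5/4 → posterior Normal(-1145/1302, 6/31)

mu_0=-1145/1302, tau_0^2=6/31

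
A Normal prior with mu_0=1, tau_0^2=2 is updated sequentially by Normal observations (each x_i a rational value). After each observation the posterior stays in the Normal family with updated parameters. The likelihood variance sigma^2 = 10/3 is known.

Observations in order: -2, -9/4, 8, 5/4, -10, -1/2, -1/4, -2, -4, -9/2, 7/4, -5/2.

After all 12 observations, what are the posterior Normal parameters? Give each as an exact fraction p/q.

mu_0=-46/41, tau_0^2=10/41

obs 1: x=-2 → posterior Normal(-1/8, 5/4)
obs 2: x=-9/4 → posterior Normal(-31/44, 10/11)
obs 3: x=8 → posterior Normal(65/56, 5/7)
obs 4: x=5/4 → posterior Normal(20/17, 10/17)
obs 5: x=-10 → posterior Normal(-1/2, 1/2)
obs 6: x=-1/2 → posterior Normal(-1/2, 10/23)
obs 7: x=-1/4 → posterior Normal(-49/104, 5/13)
obs 8: x=-2 → posterior Normal(-73/116, 10/29)
obs 9: x=-4 → posterior Normal(-121/128, 5/16)
obs 10: x=-9/2 → posterior Normal(-5/4, 2/7)
obs 11: x=7/4 → posterior Normal(-77/76, 5/19)
obs 12: x=-5/2 → posterior Normal(-46/41, 10/41)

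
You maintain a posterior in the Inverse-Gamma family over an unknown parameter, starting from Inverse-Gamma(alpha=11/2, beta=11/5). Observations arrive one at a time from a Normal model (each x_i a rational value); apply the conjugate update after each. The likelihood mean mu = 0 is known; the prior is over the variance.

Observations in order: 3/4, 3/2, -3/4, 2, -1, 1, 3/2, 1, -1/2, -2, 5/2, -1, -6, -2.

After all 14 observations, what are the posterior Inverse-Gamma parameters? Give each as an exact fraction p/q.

alpha=25/2, beta=2741/80

obs 1: x=3/4 → posterior Inverse-Gamma(6, 397/160)
obs 2: x=3/2 → posterior Inverse-Gamma(13/2, 577/160)
obs 3: x=-3/4 → posterior Inverse-Gamma(7, 311/80)
obs 4: x=2 → posterior Inverse-Gamma(15/2, 471/80)
obs 5: x=-1 → posterior Inverse-Gamma(8, 511/80)
obs 6: x=1 → posterior Inverse-Gamma(17/2, 551/80)
obs 7: x=3/2 → posterior Inverse-Gamma(9, 641/80)
obs 8: x=1 → posterior Inverse-Gamma(19/2, 681/80)
obs 9: x=-1/2 → posterior Inverse-Gamma(10, 691/80)
obs 10: x=-2 → posterior Inverse-Gamma(21/2, 851/80)
obs 11: x=5/2 → posterior Inverse-Gamma(11, 1101/80)
obs 12: x=-1 → posterior Inverse-Gamma(23/2, 1141/80)
obs 13: x=-6 → posterior Inverse-Gamma(12, 2581/80)
obs 14: x=-2 → posterior Inverse-Gamma(25/2, 2741/80)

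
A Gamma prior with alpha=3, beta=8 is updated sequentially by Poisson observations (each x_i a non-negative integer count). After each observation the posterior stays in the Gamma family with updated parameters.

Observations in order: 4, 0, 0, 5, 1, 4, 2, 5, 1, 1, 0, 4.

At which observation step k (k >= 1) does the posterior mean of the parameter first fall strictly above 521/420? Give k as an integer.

k = 7

obs 1: x=4 → posterior Gamma(7, 9)
obs 2: x=0 → posterior Gamma(7, 10)
obs 3: x=0 → posterior Gamma(7, 11)
obs 4: x=5 → posterior Gamma(12, 12)
obs 5: x=1 → posterior Gamma(13, 13)
obs 6: x=4 → posterior Gamma(17, 14)
obs 7: x=2 → posterior Gamma(19, 15)
obs 8: x=5 → posterior Gamma(24, 16)
obs 9: x=1 → posterior Gamma(25, 17)
obs 10: x=1 → posterior Gamma(26, 18)
obs 11: x=0 → posterior Gamma(26, 19)
obs 12: x=4 → posterior Gamma(30, 20)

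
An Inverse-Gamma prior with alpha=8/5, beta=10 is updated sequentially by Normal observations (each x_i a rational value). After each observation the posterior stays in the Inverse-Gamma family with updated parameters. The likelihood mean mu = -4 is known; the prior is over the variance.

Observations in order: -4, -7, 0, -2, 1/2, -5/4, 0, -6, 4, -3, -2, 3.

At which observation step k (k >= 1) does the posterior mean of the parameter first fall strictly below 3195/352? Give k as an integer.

k = 2

obs 1: x=-4 → posterior Inverse-Gamma(21/10, 10)
obs 2: x=-7 → posterior Inverse-Gamma(13/5, 29/2)
obs 3: x=0 → posterior Inverse-Gamma(31/10, 45/2)
obs 4: x=-2 → posterior Inverse-Gamma(18/5, 49/2)
obs 5: x=1/2 → posterior Inverse-Gamma(41/10, 277/8)
obs 6: x=-5/4 → posterior Inverse-Gamma(23/5, 1229/32)
obs 7: x=0 → posterior Inverse-Gamma(51/10, 1485/32)
obs 8: x=-6 → posterior Inverse-Gamma(28/5, 1549/32)
obs 9: x=4 → posterior Inverse-Gamma(61/10, 2573/32)
obs 10: x=-3 → posterior Inverse-Gamma(33/5, 2589/32)
obs 11: x=-2 → posterior Inverse-Gamma(71/10, 2653/32)
obs 12: x=3 → posterior Inverse-Gamma(38/5, 3437/32)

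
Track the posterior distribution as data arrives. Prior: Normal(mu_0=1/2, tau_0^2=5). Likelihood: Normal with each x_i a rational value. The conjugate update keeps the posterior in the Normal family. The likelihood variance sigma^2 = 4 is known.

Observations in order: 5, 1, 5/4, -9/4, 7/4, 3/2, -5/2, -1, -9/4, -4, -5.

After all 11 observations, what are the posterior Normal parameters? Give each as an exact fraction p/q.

mu_0=-61/118, tau_0^2=20/59

obs 1: x=5 → posterior Normal(3, 20/9)
obs 2: x=1 → posterior Normal(16/7, 10/7)
obs 3: x=5/4 → posterior Normal(153/76, 20/19)
obs 4: x=-9/4 → posterior Normal(9/8, 5/6)
obs 5: x=7/4 → posterior Normal(143/116, 20/29)
obs 6: x=3/2 → posterior Normal(173/136, 10/17)
obs 7: x=-5/2 → posterior Normal(41/52, 20/39)
obs 8: x=-1 → posterior Normal(103/176, 5/11)
obs 9: x=-9/4 → posterior Normal(29/98, 20/49)
obs 10: x=-4 → posterior Normal(-11/108, 10/27)
obs 11: x=-5 → posterior Normal(-61/118, 20/59)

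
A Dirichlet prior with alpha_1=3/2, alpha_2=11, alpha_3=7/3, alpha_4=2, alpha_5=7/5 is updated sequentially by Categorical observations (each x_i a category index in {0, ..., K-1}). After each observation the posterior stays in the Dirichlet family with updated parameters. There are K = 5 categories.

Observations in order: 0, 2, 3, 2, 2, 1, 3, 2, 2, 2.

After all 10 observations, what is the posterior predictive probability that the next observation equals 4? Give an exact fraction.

obs 1: x=0 → posterior Dirichlet(5/2, 11, 7/3, 2, 7/5)
obs 2: x=2 → posterior Dirichlet(5/2, 11, 10/3, 2, 7/5)
obs 3: x=3 → posterior Dirichlet(5/2, 11, 10/3, 3, 7/5)
obs 4: x=2 → posterior Dirichlet(5/2, 11, 13/3, 3, 7/5)
obs 5: x=2 → posterior Dirichlet(5/2, 11, 16/3, 3, 7/5)
obs 6: x=1 → posterior Dirichlet(5/2, 12, 16/3, 3, 7/5)
obs 7: x=3 → posterior Dirichlet(5/2, 12, 16/3, 4, 7/5)
obs 8: x=2 → posterior Dirichlet(5/2, 12, 19/3, 4, 7/5)
obs 9: x=2 → posterior Dirichlet(5/2, 12, 22/3, 4, 7/5)
obs 10: x=2 → posterior Dirichlet(5/2, 12, 25/3, 4, 7/5)

6/121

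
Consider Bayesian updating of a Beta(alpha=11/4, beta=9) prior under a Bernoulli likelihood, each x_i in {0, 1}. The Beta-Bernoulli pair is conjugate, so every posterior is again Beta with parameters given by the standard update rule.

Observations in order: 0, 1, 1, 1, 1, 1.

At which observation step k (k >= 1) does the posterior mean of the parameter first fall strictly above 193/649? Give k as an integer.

k = 3

obs 1: x=0 → posterior Beta(11/4, 10)
obs 2: x=1 → posterior Beta(15/4, 10)
obs 3: x=1 → posterior Beta(19/4, 10)
obs 4: x=1 → posterior Beta(23/4, 10)
obs 5: x=1 → posterior Beta(27/4, 10)
obs 6: x=1 → posterior Beta(31/4, 10)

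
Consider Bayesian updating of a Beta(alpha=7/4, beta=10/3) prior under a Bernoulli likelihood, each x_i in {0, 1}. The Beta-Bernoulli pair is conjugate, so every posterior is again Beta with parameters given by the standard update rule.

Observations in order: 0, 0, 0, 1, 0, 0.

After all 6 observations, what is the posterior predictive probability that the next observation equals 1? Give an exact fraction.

33/133

obs 1: x=0 → posterior Beta(7/4, 13/3)
obs 2: x=0 → posterior Beta(7/4, 16/3)
obs 3: x=0 → posterior Beta(7/4, 19/3)
obs 4: x=1 → posterior Beta(11/4, 19/3)
obs 5: x=0 → posterior Beta(11/4, 22/3)
obs 6: x=0 → posterior Beta(11/4, 25/3)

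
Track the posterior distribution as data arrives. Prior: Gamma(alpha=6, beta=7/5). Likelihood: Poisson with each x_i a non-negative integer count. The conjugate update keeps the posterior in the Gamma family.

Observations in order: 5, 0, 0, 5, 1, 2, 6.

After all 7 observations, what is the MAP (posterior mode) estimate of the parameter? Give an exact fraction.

obs 1: x=5 → posterior Gamma(11, 12/5)
obs 2: x=0 → posterior Gamma(11, 17/5)
obs 3: x=0 → posterior Gamma(11, 22/5)
obs 4: x=5 → posterior Gamma(16, 27/5)
obs 5: x=1 → posterior Gamma(17, 32/5)
obs 6: x=2 → posterior Gamma(19, 37/5)
obs 7: x=6 → posterior Gamma(25, 42/5)

20/7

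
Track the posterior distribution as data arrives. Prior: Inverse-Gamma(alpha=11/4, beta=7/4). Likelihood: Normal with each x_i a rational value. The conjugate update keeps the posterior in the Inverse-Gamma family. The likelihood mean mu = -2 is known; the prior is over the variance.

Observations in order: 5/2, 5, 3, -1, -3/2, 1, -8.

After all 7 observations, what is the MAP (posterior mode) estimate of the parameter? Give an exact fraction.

obs 1: x=5/2 → posterior Inverse-Gamma(13/4, 95/8)
obs 2: x=5 → posterior Inverse-Gamma(15/4, 291/8)
obs 3: x=3 → posterior Inverse-Gamma(17/4, 391/8)
obs 4: x=-1 → posterior Inverse-Gamma(19/4, 395/8)
obs 5: x=-3/2 → posterior Inverse-Gamma(21/4, 99/2)
obs 6: x=1 → posterior Inverse-Gamma(23/4, 54)
obs 7: x=-8 → posterior Inverse-Gamma(25/4, 72)

288/29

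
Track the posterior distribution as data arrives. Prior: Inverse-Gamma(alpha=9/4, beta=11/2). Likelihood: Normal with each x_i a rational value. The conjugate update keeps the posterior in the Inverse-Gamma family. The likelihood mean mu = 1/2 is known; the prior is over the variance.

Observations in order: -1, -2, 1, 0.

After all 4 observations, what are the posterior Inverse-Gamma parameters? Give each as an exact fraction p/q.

alpha=17/4, beta=10

obs 1: x=-1 → posterior Inverse-Gamma(11/4, 53/8)
obs 2: x=-2 → posterior Inverse-Gamma(13/4, 39/4)
obs 3: x=1 → posterior Inverse-Gamma(15/4, 79/8)
obs 4: x=0 → posterior Inverse-Gamma(17/4, 10)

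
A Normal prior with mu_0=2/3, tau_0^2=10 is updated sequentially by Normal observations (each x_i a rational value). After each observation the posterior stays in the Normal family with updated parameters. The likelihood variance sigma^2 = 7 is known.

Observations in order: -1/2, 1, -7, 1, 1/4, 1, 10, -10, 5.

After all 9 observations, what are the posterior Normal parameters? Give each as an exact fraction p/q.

mu_0=73/582, tau_0^2=70/97

obs 1: x=-1/2 → posterior Normal(-1/51, 70/17)
obs 2: x=1 → posterior Normal(29/81, 70/27)
obs 3: x=-7 → posterior Normal(-181/111, 70/37)
obs 4: x=1 → posterior Normal(-151/141, 70/47)
obs 5: x=1/4 → posterior Normal(-287/342, 70/57)
obs 6: x=1 → posterior Normal(-227/402, 70/67)
obs 7: x=10 → posterior Normal(373/462, 10/11)
obs 8: x=-10 → posterior Normal(-227/522, 70/87)
obs 9: x=5 → posterior Normal(73/582, 70/97)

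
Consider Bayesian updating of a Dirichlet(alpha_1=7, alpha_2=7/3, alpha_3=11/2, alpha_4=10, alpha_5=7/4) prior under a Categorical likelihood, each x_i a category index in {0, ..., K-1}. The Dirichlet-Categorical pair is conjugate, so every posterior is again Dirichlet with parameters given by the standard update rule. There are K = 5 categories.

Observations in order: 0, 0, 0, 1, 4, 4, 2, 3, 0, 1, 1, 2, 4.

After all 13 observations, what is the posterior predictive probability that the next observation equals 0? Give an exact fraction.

132/475

obs 1: x=0 → posterior Dirichlet(8, 7/3, 11/2, 10, 7/4)
obs 2: x=0 → posterior Dirichlet(9, 7/3, 11/2, 10, 7/4)
obs 3: x=0 → posterior Dirichlet(10, 7/3, 11/2, 10, 7/4)
obs 4: x=1 → posterior Dirichlet(10, 10/3, 11/2, 10, 7/4)
obs 5: x=4 → posterior Dirichlet(10, 10/3, 11/2, 10, 11/4)
obs 6: x=4 → posterior Dirichlet(10, 10/3, 11/2, 10, 15/4)
obs 7: x=2 → posterior Dirichlet(10, 10/3, 13/2, 10, 15/4)
obs 8: x=3 → posterior Dirichlet(10, 10/3, 13/2, 11, 15/4)
obs 9: x=0 → posterior Dirichlet(11, 10/3, 13/2, 11, 15/4)
obs 10: x=1 → posterior Dirichlet(11, 13/3, 13/2, 11, 15/4)
obs 11: x=1 → posterior Dirichlet(11, 16/3, 13/2, 11, 15/4)
obs 12: x=2 → posterior Dirichlet(11, 16/3, 15/2, 11, 15/4)
obs 13: x=4 → posterior Dirichlet(11, 16/3, 15/2, 11, 19/4)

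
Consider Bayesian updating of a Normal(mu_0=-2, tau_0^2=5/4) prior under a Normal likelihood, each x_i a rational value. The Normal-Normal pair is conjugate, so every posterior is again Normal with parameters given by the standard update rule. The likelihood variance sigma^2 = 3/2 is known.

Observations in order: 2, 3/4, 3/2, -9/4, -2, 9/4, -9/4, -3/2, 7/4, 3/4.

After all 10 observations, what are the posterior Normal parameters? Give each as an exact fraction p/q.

obs 1: x=2 → posterior Normal(-2/11, 15/22)
obs 2: x=3/4 → posterior Normal(7/64, 15/32)
obs 3: x=3/2 → posterior Normal(37/84, 5/14)
obs 4: x=-9/4 → posterior Normal(-1/13, 15/52)
obs 5: x=-2 → posterior Normal(-12/31, 15/62)
obs 6: x=9/4 → posterior Normal(-1/48, 5/24)
obs 7: x=-9/4 → posterior Normal(-12/41, 15/82)
obs 8: x=-3/2 → posterior Normal(-39/92, 15/92)
obs 9: x=7/4 → posterior Normal(-43/204, 5/34)
obs 10: x=3/4 → posterior Normal(-1/8, 15/112)

mu_0=-1/8, tau_0^2=15/112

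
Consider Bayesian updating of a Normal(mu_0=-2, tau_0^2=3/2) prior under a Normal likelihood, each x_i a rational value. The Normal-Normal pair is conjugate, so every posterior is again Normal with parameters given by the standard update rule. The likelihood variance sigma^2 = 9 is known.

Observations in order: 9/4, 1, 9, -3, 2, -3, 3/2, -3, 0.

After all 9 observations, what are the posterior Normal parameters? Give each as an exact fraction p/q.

obs 1: x=9/4 → posterior Normal(-39/28, 9/7)
obs 2: x=1 → posterior Normal(-35/32, 9/8)
obs 3: x=9 → posterior Normal(1/36, 1)
obs 4: x=-3 → posterior Normal(-11/40, 9/10)
obs 5: x=2 → posterior Normal(-3/44, 9/11)
obs 6: x=-3 → posterior Normal(-5/16, 3/4)
obs 7: x=3/2 → posterior Normal(-9/52, 9/13)
obs 8: x=-3 → posterior Normal(-3/8, 9/14)
obs 9: x=0 → posterior Normal(-7/20, 3/5)

mu_0=-7/20, tau_0^2=3/5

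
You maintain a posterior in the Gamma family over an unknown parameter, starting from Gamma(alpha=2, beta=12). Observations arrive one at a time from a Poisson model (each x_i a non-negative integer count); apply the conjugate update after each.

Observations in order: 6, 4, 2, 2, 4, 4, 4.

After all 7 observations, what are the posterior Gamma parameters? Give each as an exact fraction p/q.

obs 1: x=6 → posterior Gamma(8, 13)
obs 2: x=4 → posterior Gamma(12, 14)
obs 3: x=2 → posterior Gamma(14, 15)
obs 4: x=2 → posterior Gamma(16, 16)
obs 5: x=4 → posterior Gamma(20, 17)
obs 6: x=4 → posterior Gamma(24, 18)
obs 7: x=4 → posterior Gamma(28, 19)

alpha=28, beta=19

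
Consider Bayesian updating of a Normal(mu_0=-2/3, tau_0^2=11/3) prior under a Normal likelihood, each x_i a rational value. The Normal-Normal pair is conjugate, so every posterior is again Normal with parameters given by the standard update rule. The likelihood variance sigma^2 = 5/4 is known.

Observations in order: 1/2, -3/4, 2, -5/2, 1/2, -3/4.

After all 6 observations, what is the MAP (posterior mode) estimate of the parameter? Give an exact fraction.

-6/31

obs 1: x=1/2 → posterior Normal(12/59, 55/59)
obs 2: x=-3/4 → posterior Normal(-21/103, 55/103)
obs 3: x=2 → posterior Normal(67/147, 55/147)
obs 4: x=-5/2 → posterior Normal(-43/191, 55/191)
obs 5: x=1/2 → posterior Normal(-21/235, 11/47)
obs 6: x=-3/4 → posterior Normal(-6/31, 55/279)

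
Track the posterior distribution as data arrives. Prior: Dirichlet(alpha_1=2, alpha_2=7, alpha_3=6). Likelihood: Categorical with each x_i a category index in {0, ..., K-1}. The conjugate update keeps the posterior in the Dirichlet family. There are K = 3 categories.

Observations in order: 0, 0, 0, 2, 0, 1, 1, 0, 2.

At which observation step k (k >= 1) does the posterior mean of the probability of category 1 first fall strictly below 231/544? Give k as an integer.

k = 2

obs 1: x=0 → posterior Dirichlet(3, 7, 6)
obs 2: x=0 → posterior Dirichlet(4, 7, 6)
obs 3: x=0 → posterior Dirichlet(5, 7, 6)
obs 4: x=2 → posterior Dirichlet(5, 7, 7)
obs 5: x=0 → posterior Dirichlet(6, 7, 7)
obs 6: x=1 → posterior Dirichlet(6, 8, 7)
obs 7: x=1 → posterior Dirichlet(6, 9, 7)
obs 8: x=0 → posterior Dirichlet(7, 9, 7)
obs 9: x=2 → posterior Dirichlet(7, 9, 8)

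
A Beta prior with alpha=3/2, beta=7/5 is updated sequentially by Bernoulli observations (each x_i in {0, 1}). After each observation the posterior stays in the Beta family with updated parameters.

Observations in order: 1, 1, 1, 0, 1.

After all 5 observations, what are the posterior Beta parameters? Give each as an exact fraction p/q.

alpha=11/2, beta=12/5

obs 1: x=1 → posterior Beta(5/2, 7/5)
obs 2: x=1 → posterior Beta(7/2, 7/5)
obs 3: x=1 → posterior Beta(9/2, 7/5)
obs 4: x=0 → posterior Beta(9/2, 12/5)
obs 5: x=1 → posterior Beta(11/2, 12/5)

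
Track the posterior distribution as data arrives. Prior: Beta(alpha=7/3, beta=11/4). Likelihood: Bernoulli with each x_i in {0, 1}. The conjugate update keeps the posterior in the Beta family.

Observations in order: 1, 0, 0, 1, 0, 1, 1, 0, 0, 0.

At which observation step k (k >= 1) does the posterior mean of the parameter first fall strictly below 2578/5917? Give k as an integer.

obs 1: x=1 → posterior Beta(10/3, 11/4)
obs 2: x=0 → posterior Beta(10/3, 15/4)
obs 3: x=0 → posterior Beta(10/3, 19/4)
obs 4: x=1 → posterior Beta(13/3, 19/4)
obs 5: x=0 → posterior Beta(13/3, 23/4)
obs 6: x=1 → posterior Beta(16/3, 23/4)
obs 7: x=1 → posterior Beta(19/3, 23/4)
obs 8: x=0 → posterior Beta(19/3, 27/4)
obs 9: x=0 → posterior Beta(19/3, 31/4)
obs 10: x=0 → posterior Beta(19/3, 35/4)

k = 3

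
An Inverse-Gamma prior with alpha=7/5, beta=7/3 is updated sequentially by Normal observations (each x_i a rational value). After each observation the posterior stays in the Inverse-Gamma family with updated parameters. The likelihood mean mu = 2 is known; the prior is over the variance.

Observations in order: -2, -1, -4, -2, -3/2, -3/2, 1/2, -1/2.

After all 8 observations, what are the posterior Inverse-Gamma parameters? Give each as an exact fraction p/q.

obs 1: x=-2 → posterior Inverse-Gamma(19/10, 31/3)
obs 2: x=-1 → posterior Inverse-Gamma(12/5, 89/6)
obs 3: x=-4 → posterior Inverse-Gamma(29/10, 197/6)
obs 4: x=-2 → posterior Inverse-Gamma(17/5, 245/6)
obs 5: x=-3/2 → posterior Inverse-Gamma(39/10, 1127/24)
obs 6: x=-3/2 → posterior Inverse-Gamma(22/5, 637/12)
obs 7: x=1/2 → posterior Inverse-Gamma(49/10, 1301/24)
obs 8: x=-1/2 → posterior Inverse-Gamma(27/5, 172/3)

alpha=27/5, beta=172/3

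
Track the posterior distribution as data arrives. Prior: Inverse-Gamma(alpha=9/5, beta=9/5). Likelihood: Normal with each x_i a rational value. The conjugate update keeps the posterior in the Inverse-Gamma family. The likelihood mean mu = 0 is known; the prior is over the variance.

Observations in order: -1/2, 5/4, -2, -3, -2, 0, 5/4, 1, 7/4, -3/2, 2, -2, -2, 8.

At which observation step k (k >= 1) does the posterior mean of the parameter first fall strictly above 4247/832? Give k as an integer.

obs 1: x=-1/2 → posterior Inverse-Gamma(23/10, 77/40)
obs 2: x=5/4 → posterior Inverse-Gamma(14/5, 433/160)
obs 3: x=-2 → posterior Inverse-Gamma(33/10, 753/160)
obs 4: x=-3 → posterior Inverse-Gamma(19/5, 1473/160)
obs 5: x=-2 → posterior Inverse-Gamma(43/10, 1793/160)
obs 6: x=0 → posterior Inverse-Gamma(24/5, 1793/160)
obs 7: x=5/4 → posterior Inverse-Gamma(53/10, 959/80)
obs 8: x=1 → posterior Inverse-Gamma(29/5, 999/80)
obs 9: x=7/4 → posterior Inverse-Gamma(63/10, 2243/160)
obs 10: x=-3/2 → posterior Inverse-Gamma(34/5, 2423/160)
obs 11: x=2 → posterior Inverse-Gamma(73/10, 2743/160)
obs 12: x=-2 → posterior Inverse-Gamma(39/5, 3063/160)
obs 13: x=-2 → posterior Inverse-Gamma(83/10, 3383/160)
obs 14: x=8 → posterior Inverse-Gamma(44/5, 8503/160)

k = 14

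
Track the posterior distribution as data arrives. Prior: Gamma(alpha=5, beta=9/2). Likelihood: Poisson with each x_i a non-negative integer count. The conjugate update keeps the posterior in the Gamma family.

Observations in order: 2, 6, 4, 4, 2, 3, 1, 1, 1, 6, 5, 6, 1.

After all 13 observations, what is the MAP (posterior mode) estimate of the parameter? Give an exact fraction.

obs 1: x=2 → posterior Gamma(7, 11/2)
obs 2: x=6 → posterior Gamma(13, 13/2)
obs 3: x=4 → posterior Gamma(17, 15/2)
obs 4: x=4 → posterior Gamma(21, 17/2)
obs 5: x=2 → posterior Gamma(23, 19/2)
obs 6: x=3 → posterior Gamma(26, 21/2)
obs 7: x=1 → posterior Gamma(27, 23/2)
obs 8: x=1 → posterior Gamma(28, 25/2)
obs 9: x=1 → posterior Gamma(29, 27/2)
obs 10: x=6 → posterior Gamma(35, 29/2)
obs 11: x=5 → posterior Gamma(40, 31/2)
obs 12: x=6 → posterior Gamma(46, 33/2)
obs 13: x=1 → posterior Gamma(47, 35/2)

92/35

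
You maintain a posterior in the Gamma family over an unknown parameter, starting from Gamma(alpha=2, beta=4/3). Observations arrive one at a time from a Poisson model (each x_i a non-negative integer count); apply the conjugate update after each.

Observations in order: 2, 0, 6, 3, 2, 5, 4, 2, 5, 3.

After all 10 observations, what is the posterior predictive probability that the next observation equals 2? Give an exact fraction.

obs 1: x=2 → posterior Gamma(4, 7/3)
obs 2: x=0 → posterior Gamma(4, 10/3)
obs 3: x=6 → posterior Gamma(10, 13/3)
obs 4: x=3 → posterior Gamma(13, 16/3)
obs 5: x=2 → posterior Gamma(15, 19/3)
obs 6: x=5 → posterior Gamma(20, 22/3)
obs 7: x=4 → posterior Gamma(24, 25/3)
obs 8: x=2 → posterior Gamma(26, 28/3)
obs 9: x=5 → posterior Gamma(31, 31/3)
obs 10: x=3 → posterior Gamma(34, 34/3)

62956801338248938741122240434516953994979078925744865280/285273917723723876056171083405292782327767461712708093041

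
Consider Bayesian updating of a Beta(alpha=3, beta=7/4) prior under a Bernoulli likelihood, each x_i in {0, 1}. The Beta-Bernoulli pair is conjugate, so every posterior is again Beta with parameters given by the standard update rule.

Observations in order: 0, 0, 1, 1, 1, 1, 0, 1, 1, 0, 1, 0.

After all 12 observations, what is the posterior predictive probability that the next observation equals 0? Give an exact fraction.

obs 1: x=0 → posterior Beta(3, 11/4)
obs 2: x=0 → posterior Beta(3, 15/4)
obs 3: x=1 → posterior Beta(4, 15/4)
obs 4: x=1 → posterior Beta(5, 15/4)
obs 5: x=1 → posterior Beta(6, 15/4)
obs 6: x=1 → posterior Beta(7, 15/4)
obs 7: x=0 → posterior Beta(7, 19/4)
obs 8: x=1 → posterior Beta(8, 19/4)
obs 9: x=1 → posterior Beta(9, 19/4)
obs 10: x=0 → posterior Beta(9, 23/4)
obs 11: x=1 → posterior Beta(10, 23/4)
obs 12: x=0 → posterior Beta(10, 27/4)

27/67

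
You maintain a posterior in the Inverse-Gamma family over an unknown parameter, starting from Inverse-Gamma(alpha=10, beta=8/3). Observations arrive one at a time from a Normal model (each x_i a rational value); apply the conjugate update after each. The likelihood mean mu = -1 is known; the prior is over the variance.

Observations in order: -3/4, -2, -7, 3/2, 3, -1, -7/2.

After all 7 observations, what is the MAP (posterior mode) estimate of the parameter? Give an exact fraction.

obs 1: x=-3/4 → posterior Inverse-Gamma(21/2, 259/96)
obs 2: x=-2 → posterior Inverse-Gamma(11, 307/96)
obs 3: x=-7 → posterior Inverse-Gamma(23/2, 2035/96)
obs 4: x=3/2 → posterior Inverse-Gamma(12, 2335/96)
obs 5: x=3 → posterior Inverse-Gamma(25/2, 3103/96)
obs 6: x=-1 → posterior Inverse-Gamma(13, 3103/96)
obs 7: x=-7/2 → posterior Inverse-Gamma(27/2, 3403/96)

3403/1392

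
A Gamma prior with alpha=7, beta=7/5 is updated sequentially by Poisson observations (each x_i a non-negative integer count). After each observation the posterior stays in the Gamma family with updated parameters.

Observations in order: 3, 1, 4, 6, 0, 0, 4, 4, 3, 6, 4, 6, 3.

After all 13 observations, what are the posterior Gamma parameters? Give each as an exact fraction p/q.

alpha=51, beta=72/5

obs 1: x=3 → posterior Gamma(10, 12/5)
obs 2: x=1 → posterior Gamma(11, 17/5)
obs 3: x=4 → posterior Gamma(15, 22/5)
obs 4: x=6 → posterior Gamma(21, 27/5)
obs 5: x=0 → posterior Gamma(21, 32/5)
obs 6: x=0 → posterior Gamma(21, 37/5)
obs 7: x=4 → posterior Gamma(25, 42/5)
obs 8: x=4 → posterior Gamma(29, 47/5)
obs 9: x=3 → posterior Gamma(32, 52/5)
obs 10: x=6 → posterior Gamma(38, 57/5)
obs 11: x=4 → posterior Gamma(42, 62/5)
obs 12: x=6 → posterior Gamma(48, 67/5)
obs 13: x=3 → posterior Gamma(51, 72/5)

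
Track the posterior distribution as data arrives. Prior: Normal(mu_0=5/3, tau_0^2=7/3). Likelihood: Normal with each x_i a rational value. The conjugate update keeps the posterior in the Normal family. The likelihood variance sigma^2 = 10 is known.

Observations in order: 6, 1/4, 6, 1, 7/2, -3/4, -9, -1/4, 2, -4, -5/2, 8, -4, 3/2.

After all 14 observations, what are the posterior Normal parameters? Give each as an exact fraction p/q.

mu_0=417/512, tau_0^2=35/64

obs 1: x=6 → posterior Normal(92/37, 70/37)
obs 2: x=1/4 → posterior Normal(375/176, 35/22)
obs 3: x=6 → posterior Normal(181/68, 70/51)
obs 4: x=1 → posterior Normal(571/232, 35/29)
obs 5: x=7/2 → posterior Normal(669/260, 14/13)
obs 6: x=-3/4 → posterior Normal(9/4, 35/36)
obs 7: x=-9 → posterior Normal(99/79, 70/79)
obs 8: x=-1/4 → posterior Normal(389/344, 35/43)
obs 9: x=2 → posterior Normal(445/372, 70/93)
obs 10: x=-4 → posterior Normal(333/400, 7/10)
obs 11: x=-5/2 → posterior Normal(263/428, 70/107)
obs 12: x=8 → posterior Normal(487/456, 35/57)
obs 13: x=-4 → posterior Normal(375/484, 70/121)
obs 14: x=3/2 → posterior Normal(417/512, 35/64)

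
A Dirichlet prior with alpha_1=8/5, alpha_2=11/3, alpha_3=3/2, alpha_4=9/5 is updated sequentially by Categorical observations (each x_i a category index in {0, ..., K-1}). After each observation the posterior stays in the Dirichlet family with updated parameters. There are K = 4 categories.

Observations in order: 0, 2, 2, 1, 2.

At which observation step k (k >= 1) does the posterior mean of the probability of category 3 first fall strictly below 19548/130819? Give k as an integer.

obs 1: x=0 → posterior Dirichlet(13/5, 11/3, 3/2, 9/5)
obs 2: x=2 → posterior Dirichlet(13/5, 11/3, 5/2, 9/5)
obs 3: x=2 → posterior Dirichlet(13/5, 11/3, 7/2, 9/5)
obs 4: x=1 → posterior Dirichlet(13/5, 14/3, 7/2, 9/5)
obs 5: x=2 → posterior Dirichlet(13/5, 14/3, 9/2, 9/5)

k = 4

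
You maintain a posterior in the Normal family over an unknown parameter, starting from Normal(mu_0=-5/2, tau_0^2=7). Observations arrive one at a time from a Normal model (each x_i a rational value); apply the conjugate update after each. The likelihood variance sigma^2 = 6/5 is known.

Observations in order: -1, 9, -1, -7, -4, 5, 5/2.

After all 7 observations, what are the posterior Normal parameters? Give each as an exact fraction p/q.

mu_0=215/502, tau_0^2=42/251

obs 1: x=-1 → posterior Normal(-50/41, 42/41)
obs 2: x=9 → posterior Normal(265/76, 21/38)
obs 3: x=-1 → posterior Normal(230/111, 14/37)
obs 4: x=-7 → posterior Normal(-15/146, 21/73)
obs 5: x=-4 → posterior Normal(-155/181, 42/181)
obs 6: x=5 → posterior Normal(5/54, 7/36)
obs 7: x=5/2 → posterior Normal(215/502, 42/251)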